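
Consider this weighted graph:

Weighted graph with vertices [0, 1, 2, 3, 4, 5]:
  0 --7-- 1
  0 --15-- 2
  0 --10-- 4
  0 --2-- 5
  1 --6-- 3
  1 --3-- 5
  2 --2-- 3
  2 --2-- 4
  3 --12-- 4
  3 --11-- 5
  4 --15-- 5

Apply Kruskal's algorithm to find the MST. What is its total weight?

Applying Kruskal's algorithm (sort edges by weight, add if no cycle):
  Add (0,5) w=2
  Add (2,4) w=2
  Add (2,3) w=2
  Add (1,5) w=3
  Add (1,3) w=6
  Skip (0,1) w=7 (creates cycle)
  Skip (0,4) w=10 (creates cycle)
  Skip (3,5) w=11 (creates cycle)
  Skip (3,4) w=12 (creates cycle)
  Skip (0,2) w=15 (creates cycle)
  Skip (4,5) w=15 (creates cycle)
MST weight = 15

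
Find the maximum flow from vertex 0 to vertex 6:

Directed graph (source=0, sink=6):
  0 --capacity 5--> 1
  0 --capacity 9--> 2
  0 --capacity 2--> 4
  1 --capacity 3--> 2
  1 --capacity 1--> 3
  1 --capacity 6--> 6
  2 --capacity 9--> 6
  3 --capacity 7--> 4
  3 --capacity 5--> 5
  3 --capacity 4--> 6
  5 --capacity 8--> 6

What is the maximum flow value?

Computing max flow:
  Flow on (0->1): 5/5
  Flow on (0->2): 9/9
  Flow on (1->6): 5/6
  Flow on (2->6): 9/9
Maximum flow = 14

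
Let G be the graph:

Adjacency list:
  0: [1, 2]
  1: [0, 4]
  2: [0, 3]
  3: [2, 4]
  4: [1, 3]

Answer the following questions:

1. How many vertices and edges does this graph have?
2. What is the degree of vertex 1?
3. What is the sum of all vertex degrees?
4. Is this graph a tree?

Count: 5 vertices, 5 edges.
Vertex 1 has neighbors [0, 4], degree = 2.
Handshaking lemma: 2 * 5 = 10.
A tree on 5 vertices has 4 edges. This graph has 5 edges (1 extra). Not a tree.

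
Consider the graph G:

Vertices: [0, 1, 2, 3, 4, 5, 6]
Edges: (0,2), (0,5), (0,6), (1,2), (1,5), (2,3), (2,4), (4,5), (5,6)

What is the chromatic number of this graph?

The graph has a maximum clique of size 3 (lower bound on chromatic number).
A valid 3-coloring: {0: 1, 1: 1, 2: 0, 3: 1, 4: 1, 5: 0, 6: 2}.
Chromatic number = 3.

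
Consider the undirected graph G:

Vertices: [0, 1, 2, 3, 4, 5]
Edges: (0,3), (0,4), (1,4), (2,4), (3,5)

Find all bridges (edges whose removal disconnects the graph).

A bridge is an edge whose removal increases the number of connected components.
Bridges found: (0,3), (0,4), (1,4), (2,4), (3,5)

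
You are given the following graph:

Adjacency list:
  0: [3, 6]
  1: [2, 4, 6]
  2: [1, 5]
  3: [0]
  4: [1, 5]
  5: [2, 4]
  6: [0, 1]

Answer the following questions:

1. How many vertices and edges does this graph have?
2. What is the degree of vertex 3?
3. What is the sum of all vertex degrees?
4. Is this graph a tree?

Count: 7 vertices, 7 edges.
Vertex 3 has neighbors [0], degree = 1.
Handshaking lemma: 2 * 7 = 14.
A tree on 7 vertices has 6 edges. This graph has 7 edges (1 extra). Not a tree.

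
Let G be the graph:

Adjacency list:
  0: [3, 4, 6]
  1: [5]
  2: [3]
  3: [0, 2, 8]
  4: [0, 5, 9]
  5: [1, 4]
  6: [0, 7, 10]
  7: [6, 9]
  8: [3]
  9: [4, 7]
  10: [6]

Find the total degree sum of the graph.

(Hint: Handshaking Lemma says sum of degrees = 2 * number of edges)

Count edges: 11 edges.
By Handshaking Lemma: sum of degrees = 2 * 11 = 22.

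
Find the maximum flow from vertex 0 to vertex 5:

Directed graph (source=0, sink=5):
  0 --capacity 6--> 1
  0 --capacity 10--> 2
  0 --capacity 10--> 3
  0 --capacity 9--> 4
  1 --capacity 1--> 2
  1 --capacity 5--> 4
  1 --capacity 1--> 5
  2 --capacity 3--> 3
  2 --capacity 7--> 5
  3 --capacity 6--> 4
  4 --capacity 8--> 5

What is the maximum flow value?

Computing max flow:
  Flow on (0->1): 1/6
  Flow on (0->2): 7/10
  Flow on (0->3): 6/10
  Flow on (0->4): 2/9
  Flow on (1->5): 1/1
  Flow on (2->5): 7/7
  Flow on (3->4): 6/6
  Flow on (4->5): 8/8
Maximum flow = 16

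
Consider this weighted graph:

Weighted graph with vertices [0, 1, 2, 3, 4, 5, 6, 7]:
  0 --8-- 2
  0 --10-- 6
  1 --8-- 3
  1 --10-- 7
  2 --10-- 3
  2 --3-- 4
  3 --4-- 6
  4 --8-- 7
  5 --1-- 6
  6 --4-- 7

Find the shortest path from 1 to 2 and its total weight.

Using Dijkstra's algorithm from vertex 1:
Shortest path: 1 -> 3 -> 2
Total weight: 8 + 10 = 18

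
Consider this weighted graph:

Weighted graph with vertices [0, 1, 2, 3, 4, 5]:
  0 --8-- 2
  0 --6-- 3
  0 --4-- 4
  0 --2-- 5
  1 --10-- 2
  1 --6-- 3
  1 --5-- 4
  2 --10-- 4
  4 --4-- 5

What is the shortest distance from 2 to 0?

Using Dijkstra's algorithm from vertex 2:
Shortest path: 2 -> 0
Total weight: 8 = 8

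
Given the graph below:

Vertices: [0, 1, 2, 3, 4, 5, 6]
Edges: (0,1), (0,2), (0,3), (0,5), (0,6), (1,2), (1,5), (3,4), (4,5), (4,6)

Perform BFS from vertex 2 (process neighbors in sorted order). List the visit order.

BFS from vertex 2 (neighbors processed in ascending order):
Visit order: 2, 0, 1, 3, 5, 6, 4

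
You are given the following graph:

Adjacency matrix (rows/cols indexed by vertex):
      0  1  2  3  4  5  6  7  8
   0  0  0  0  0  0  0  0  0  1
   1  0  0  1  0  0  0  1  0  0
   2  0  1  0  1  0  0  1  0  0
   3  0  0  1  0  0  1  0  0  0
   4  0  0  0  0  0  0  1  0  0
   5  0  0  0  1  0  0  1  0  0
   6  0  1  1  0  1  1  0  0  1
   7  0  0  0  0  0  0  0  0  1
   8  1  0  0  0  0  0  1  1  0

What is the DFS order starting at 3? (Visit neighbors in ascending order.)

DFS from vertex 3 (neighbors processed in ascending order):
Visit order: 3, 2, 1, 6, 4, 5, 8, 0, 7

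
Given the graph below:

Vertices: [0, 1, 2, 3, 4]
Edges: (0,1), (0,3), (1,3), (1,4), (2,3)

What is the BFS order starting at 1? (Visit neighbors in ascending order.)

BFS from vertex 1 (neighbors processed in ascending order):
Visit order: 1, 0, 3, 4, 2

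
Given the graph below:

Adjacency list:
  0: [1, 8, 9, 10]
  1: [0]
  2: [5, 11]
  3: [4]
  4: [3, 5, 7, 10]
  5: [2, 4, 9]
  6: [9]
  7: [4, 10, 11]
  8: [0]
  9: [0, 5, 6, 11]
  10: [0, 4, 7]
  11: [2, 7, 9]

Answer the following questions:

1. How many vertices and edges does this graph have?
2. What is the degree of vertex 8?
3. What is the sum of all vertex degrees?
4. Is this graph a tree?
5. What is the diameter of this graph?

Count: 12 vertices, 15 edges.
Vertex 8 has neighbors [0], degree = 1.
Handshaking lemma: 2 * 15 = 30.
A tree on 12 vertices has 11 edges. This graph has 15 edges (4 extra). Not a tree.
Diameter (longest shortest path) = 4.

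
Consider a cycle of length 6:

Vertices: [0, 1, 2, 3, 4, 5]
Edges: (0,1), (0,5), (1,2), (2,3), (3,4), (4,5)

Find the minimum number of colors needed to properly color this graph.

This is an even cycle (C_6). Even cycles are bipartite.
Chromatic number = 2.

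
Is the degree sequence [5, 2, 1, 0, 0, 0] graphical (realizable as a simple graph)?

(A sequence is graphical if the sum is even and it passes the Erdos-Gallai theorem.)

Sum of degrees = 8. Sum is even but fails Erdos-Gallai. The sequence is NOT graphical.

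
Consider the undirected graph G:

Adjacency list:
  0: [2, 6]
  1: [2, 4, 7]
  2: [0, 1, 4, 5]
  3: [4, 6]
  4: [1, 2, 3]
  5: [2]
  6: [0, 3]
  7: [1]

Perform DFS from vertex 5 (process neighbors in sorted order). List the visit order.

DFS from vertex 5 (neighbors processed in ascending order):
Visit order: 5, 2, 0, 6, 3, 4, 1, 7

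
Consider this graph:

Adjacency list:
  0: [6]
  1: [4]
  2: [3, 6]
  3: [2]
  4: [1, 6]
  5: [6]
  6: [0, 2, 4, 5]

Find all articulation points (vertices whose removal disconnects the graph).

An articulation point is a vertex whose removal disconnects the graph.
Articulation points: [2, 4, 6]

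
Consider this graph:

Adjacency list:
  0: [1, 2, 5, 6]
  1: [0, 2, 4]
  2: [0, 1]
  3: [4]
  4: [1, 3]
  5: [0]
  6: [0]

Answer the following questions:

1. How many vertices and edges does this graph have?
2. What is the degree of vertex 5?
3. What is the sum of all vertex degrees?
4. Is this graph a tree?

Count: 7 vertices, 7 edges.
Vertex 5 has neighbors [0], degree = 1.
Handshaking lemma: 2 * 7 = 14.
A tree on 7 vertices has 6 edges. This graph has 7 edges (1 extra). Not a tree.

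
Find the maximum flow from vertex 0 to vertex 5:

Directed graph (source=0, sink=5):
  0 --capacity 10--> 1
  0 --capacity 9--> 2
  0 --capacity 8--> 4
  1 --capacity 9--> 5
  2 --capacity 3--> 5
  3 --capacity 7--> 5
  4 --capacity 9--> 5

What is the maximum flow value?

Computing max flow:
  Flow on (0->1): 9/10
  Flow on (0->2): 3/9
  Flow on (0->4): 8/8
  Flow on (1->5): 9/9
  Flow on (2->5): 3/3
  Flow on (4->5): 8/9
Maximum flow = 20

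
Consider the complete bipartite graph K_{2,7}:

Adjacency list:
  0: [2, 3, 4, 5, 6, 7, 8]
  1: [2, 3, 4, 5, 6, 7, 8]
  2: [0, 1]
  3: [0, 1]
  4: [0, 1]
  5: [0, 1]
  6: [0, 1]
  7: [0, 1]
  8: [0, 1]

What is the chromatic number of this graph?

K_{2,7} is bipartite: vertices split into two independent sets of size 2 and 7.
Color one set 0, the other 1. No adjacent vertices share a color.
Chromatic number = 2.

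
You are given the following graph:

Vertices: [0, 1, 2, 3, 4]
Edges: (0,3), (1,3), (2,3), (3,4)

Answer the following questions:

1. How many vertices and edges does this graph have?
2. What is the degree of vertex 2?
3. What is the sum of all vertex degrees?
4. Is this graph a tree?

Count: 5 vertices, 4 edges.
Vertex 2 has neighbors [3], degree = 1.
Handshaking lemma: 2 * 4 = 8.
A graph is a tree iff it is connected and has exactly n-1 edges. This graph is connected (all 5 vertices in one component) and has 5-1 = 4 edges. It is a tree.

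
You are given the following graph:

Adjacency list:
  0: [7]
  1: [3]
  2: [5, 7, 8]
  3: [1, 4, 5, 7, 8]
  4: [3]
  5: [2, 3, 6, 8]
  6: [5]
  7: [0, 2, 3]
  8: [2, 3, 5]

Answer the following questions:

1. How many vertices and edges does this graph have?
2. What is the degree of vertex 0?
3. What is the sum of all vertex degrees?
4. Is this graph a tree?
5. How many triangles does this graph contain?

Count: 9 vertices, 11 edges.
Vertex 0 has neighbors [7], degree = 1.
Handshaking lemma: 2 * 11 = 22.
A tree on 9 vertices has 8 edges. This graph has 11 edges (3 extra). Not a tree.
Number of triangles = 2.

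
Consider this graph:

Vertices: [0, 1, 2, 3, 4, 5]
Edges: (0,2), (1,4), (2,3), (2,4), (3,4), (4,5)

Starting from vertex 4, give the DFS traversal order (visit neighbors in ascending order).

DFS from vertex 4 (neighbors processed in ascending order):
Visit order: 4, 1, 2, 0, 3, 5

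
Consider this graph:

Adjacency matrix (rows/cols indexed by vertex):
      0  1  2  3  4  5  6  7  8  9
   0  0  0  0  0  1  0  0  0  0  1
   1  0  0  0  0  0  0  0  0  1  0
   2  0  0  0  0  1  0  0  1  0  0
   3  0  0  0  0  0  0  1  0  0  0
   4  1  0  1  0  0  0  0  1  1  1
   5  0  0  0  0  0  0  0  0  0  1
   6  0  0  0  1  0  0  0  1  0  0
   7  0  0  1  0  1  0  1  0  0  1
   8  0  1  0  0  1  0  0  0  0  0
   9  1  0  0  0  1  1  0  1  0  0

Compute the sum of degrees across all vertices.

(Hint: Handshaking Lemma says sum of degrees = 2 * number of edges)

Count edges: 12 edges.
By Handshaking Lemma: sum of degrees = 2 * 12 = 24.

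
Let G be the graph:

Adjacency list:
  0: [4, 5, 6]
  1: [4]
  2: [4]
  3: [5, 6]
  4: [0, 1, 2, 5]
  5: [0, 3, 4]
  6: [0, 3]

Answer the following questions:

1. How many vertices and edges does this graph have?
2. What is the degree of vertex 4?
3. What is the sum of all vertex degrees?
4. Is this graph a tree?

Count: 7 vertices, 8 edges.
Vertex 4 has neighbors [0, 1, 2, 5], degree = 4.
Handshaking lemma: 2 * 8 = 16.
A tree on 7 vertices has 6 edges. This graph has 8 edges (2 extra). Not a tree.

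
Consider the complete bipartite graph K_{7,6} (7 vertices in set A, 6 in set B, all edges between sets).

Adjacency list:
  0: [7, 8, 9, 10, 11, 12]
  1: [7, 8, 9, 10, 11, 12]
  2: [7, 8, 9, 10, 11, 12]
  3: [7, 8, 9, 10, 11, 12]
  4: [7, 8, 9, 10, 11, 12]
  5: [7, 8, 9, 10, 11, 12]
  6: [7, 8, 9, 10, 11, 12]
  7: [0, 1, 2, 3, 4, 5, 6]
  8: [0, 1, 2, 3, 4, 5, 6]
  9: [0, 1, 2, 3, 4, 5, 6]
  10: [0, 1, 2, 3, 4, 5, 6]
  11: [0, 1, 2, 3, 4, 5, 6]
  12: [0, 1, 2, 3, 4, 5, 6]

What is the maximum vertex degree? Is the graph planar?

Set-A vertices have degree 6; set-B vertices have degree 7. Maximum degree = max(7,6) = 7.
K_{7,6} contains K_{3,3} as a subgraph (since both sides have >= 3 vertices); by Kuratowski's theorem it is not planar.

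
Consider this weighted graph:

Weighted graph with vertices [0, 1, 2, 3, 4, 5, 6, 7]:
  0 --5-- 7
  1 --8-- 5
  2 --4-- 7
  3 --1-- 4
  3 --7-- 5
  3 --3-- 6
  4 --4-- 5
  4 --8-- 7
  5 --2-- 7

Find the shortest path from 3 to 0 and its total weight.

Using Dijkstra's algorithm from vertex 3:
Shortest path: 3 -> 4 -> 5 -> 7 -> 0
Total weight: 1 + 4 + 2 + 5 = 12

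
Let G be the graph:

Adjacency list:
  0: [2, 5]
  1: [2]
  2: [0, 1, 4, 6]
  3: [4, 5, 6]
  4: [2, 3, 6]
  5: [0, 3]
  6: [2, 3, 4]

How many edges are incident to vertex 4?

Vertex 4 has neighbors [2, 3, 6], so deg(4) = 3.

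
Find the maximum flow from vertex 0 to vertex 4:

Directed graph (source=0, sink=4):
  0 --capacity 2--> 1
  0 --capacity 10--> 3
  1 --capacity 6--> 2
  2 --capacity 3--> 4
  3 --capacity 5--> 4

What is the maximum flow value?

Computing max flow:
  Flow on (0->1): 2/2
  Flow on (0->3): 5/10
  Flow on (1->2): 2/6
  Flow on (2->4): 2/3
  Flow on (3->4): 5/5
Maximum flow = 7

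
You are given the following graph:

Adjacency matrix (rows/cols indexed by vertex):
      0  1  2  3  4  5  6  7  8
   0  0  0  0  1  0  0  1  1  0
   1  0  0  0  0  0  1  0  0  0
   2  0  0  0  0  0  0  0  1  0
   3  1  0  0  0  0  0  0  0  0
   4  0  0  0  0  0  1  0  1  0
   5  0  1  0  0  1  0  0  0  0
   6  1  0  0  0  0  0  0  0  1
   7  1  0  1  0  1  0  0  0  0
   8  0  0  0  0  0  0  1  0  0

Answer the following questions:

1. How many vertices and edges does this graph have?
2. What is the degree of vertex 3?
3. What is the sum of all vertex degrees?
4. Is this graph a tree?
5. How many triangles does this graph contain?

Count: 9 vertices, 8 edges.
Vertex 3 has neighbors [0], degree = 1.
Handshaking lemma: 2 * 8 = 16.
A graph is a tree iff it is connected and has exactly n-1 edges. This graph is connected (all 9 vertices in one component) and has 9-1 = 8 edges. It is a tree.
Number of triangles = 0.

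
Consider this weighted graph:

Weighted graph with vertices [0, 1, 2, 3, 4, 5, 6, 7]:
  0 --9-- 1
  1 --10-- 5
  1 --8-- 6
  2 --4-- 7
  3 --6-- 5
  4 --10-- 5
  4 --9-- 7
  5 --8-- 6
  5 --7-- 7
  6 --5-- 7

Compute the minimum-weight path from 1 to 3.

Using Dijkstra's algorithm from vertex 1:
Shortest path: 1 -> 5 -> 3
Total weight: 10 + 6 = 16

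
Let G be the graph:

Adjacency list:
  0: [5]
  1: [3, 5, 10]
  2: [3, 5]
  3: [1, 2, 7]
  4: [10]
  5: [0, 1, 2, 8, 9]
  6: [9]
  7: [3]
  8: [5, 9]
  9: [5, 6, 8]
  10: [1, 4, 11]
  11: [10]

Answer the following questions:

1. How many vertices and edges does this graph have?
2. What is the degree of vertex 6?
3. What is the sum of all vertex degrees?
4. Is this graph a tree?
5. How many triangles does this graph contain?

Count: 12 vertices, 13 edges.
Vertex 6 has neighbors [9], degree = 1.
Handshaking lemma: 2 * 13 = 26.
A tree on 12 vertices has 11 edges. This graph has 13 edges (2 extra). Not a tree.
Number of triangles = 1.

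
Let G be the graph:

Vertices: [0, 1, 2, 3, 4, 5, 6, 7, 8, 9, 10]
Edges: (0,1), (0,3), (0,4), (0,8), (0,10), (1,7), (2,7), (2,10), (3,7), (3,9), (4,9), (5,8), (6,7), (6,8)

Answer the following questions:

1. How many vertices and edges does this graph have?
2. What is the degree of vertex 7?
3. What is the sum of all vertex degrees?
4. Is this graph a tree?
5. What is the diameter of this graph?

Count: 11 vertices, 14 edges.
Vertex 7 has neighbors [1, 2, 3, 6], degree = 4.
Handshaking lemma: 2 * 14 = 28.
A tree on 11 vertices has 10 edges. This graph has 14 edges (4 extra). Not a tree.
Diameter (longest shortest path) = 4.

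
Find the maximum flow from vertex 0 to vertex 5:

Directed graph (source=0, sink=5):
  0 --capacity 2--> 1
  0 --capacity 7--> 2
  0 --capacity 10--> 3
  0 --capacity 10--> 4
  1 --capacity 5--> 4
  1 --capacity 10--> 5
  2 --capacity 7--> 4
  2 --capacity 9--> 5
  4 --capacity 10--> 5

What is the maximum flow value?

Computing max flow:
  Flow on (0->1): 2/2
  Flow on (0->2): 7/7
  Flow on (0->4): 10/10
  Flow on (1->5): 2/10
  Flow on (2->5): 7/9
  Flow on (4->5): 10/10
Maximum flow = 19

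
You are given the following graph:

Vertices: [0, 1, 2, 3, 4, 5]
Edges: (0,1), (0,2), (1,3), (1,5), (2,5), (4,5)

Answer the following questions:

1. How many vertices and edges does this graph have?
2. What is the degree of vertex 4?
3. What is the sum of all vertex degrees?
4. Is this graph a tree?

Count: 6 vertices, 6 edges.
Vertex 4 has neighbors [5], degree = 1.
Handshaking lemma: 2 * 6 = 12.
A tree on 6 vertices has 5 edges. This graph has 6 edges (1 extra). Not a tree.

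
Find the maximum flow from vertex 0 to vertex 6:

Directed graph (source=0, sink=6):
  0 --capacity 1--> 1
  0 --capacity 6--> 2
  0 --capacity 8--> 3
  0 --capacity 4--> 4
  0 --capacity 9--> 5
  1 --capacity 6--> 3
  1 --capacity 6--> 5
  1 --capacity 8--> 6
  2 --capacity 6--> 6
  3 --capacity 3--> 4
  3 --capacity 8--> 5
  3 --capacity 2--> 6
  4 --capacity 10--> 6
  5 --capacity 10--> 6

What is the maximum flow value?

Computing max flow:
  Flow on (0->1): 1/1
  Flow on (0->2): 6/6
  Flow on (0->3): 8/8
  Flow on (0->4): 4/4
  Flow on (0->5): 7/9
  Flow on (1->6): 1/8
  Flow on (2->6): 6/6
  Flow on (3->4): 3/3
  Flow on (3->5): 3/8
  Flow on (3->6): 2/2
  Flow on (4->6): 7/10
  Flow on (5->6): 10/10
Maximum flow = 26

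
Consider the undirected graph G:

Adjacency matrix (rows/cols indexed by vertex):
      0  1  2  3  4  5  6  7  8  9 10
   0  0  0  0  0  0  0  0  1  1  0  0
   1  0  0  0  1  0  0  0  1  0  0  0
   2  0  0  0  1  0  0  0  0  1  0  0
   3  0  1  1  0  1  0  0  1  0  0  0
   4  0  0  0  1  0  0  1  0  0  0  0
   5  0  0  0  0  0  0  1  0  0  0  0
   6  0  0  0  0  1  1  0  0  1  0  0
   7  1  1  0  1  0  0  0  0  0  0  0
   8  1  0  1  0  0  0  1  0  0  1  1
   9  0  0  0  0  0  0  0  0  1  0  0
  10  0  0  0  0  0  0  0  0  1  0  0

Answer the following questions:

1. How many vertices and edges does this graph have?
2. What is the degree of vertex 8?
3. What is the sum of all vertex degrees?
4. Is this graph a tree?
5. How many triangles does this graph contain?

Count: 11 vertices, 13 edges.
Vertex 8 has neighbors [0, 2, 6, 9, 10], degree = 5.
Handshaking lemma: 2 * 13 = 26.
A tree on 11 vertices has 10 edges. This graph has 13 edges (3 extra). Not a tree.
Number of triangles = 1.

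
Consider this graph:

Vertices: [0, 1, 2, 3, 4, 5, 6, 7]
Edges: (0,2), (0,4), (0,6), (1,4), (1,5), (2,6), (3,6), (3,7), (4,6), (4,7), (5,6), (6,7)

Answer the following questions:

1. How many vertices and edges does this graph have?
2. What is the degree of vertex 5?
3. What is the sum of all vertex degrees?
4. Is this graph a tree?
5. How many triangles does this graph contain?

Count: 8 vertices, 12 edges.
Vertex 5 has neighbors [1, 6], degree = 2.
Handshaking lemma: 2 * 12 = 24.
A tree on 8 vertices has 7 edges. This graph has 12 edges (5 extra). Not a tree.
Number of triangles = 4.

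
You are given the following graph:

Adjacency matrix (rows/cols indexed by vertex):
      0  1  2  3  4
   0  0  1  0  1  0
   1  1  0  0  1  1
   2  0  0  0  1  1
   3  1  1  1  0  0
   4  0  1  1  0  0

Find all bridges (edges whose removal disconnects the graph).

No bridges found. The graph is 2-edge-connected (no single edge removal disconnects it).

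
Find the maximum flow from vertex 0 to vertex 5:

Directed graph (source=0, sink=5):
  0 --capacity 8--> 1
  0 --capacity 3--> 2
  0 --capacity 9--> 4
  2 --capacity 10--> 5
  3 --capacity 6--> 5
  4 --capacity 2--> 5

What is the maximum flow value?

Computing max flow:
  Flow on (0->2): 3/3
  Flow on (0->4): 2/9
  Flow on (2->5): 3/10
  Flow on (4->5): 2/2
Maximum flow = 5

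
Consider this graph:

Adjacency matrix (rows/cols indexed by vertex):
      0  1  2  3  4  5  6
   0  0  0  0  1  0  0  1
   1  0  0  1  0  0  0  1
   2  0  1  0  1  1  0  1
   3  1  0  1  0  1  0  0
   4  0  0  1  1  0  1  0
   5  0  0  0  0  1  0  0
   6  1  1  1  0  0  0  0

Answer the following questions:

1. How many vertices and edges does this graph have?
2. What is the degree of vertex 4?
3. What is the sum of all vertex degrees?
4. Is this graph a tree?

Count: 7 vertices, 9 edges.
Vertex 4 has neighbors [2, 3, 5], degree = 3.
Handshaking lemma: 2 * 9 = 18.
A tree on 7 vertices has 6 edges. This graph has 9 edges (3 extra). Not a tree.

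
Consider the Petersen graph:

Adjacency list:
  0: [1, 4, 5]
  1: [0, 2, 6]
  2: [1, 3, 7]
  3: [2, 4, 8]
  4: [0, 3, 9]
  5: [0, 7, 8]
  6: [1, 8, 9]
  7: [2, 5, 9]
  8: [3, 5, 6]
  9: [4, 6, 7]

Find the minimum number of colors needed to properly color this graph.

The Petersen graph contains odd cycles (e.g. the outer 5-cycle), so chi >= 3.
A proper 3-coloring exists (it is a well-known 3-chromatic graph).
Chromatic number = 3.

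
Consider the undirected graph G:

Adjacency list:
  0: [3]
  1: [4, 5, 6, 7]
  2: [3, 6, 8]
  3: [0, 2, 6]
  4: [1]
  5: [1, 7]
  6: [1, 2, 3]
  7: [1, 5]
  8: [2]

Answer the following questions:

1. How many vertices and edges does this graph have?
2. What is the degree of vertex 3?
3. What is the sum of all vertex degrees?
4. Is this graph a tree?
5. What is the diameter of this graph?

Count: 9 vertices, 10 edges.
Vertex 3 has neighbors [0, 2, 6], degree = 3.
Handshaking lemma: 2 * 10 = 20.
A tree on 9 vertices has 8 edges. This graph has 10 edges (2 extra). Not a tree.
Diameter (longest shortest path) = 4.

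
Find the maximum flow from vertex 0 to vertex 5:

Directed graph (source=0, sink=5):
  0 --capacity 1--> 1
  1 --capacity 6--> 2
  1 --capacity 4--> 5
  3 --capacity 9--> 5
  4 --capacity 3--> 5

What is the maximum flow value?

Computing max flow:
  Flow on (0->1): 1/1
  Flow on (1->5): 1/4
Maximum flow = 1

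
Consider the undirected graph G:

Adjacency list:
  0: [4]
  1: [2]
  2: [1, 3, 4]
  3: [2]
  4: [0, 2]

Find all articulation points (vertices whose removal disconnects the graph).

An articulation point is a vertex whose removal disconnects the graph.
Articulation points: [2, 4]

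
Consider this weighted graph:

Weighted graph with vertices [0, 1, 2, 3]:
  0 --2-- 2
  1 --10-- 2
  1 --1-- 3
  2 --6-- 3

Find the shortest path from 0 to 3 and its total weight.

Using Dijkstra's algorithm from vertex 0:
Shortest path: 0 -> 2 -> 3
Total weight: 2 + 6 = 8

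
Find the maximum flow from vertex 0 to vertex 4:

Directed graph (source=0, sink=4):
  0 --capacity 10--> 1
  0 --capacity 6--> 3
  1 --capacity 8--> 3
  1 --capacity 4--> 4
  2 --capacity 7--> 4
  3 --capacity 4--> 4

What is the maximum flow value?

Computing max flow:
  Flow on (0->1): 4/10
  Flow on (0->3): 4/6
  Flow on (1->4): 4/4
  Flow on (3->4): 4/4
Maximum flow = 8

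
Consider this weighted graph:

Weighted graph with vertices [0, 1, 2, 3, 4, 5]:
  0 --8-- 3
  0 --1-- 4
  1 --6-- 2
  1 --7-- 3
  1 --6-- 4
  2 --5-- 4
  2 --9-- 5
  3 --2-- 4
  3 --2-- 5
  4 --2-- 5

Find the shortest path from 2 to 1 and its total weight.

Using Dijkstra's algorithm from vertex 2:
Shortest path: 2 -> 1
Total weight: 6 = 6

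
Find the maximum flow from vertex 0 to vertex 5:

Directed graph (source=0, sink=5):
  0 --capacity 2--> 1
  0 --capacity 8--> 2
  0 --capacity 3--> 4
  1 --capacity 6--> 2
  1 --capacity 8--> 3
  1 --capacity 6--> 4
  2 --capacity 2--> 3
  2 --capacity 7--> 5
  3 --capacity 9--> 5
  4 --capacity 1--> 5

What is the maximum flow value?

Computing max flow:
  Flow on (0->1): 2/2
  Flow on (0->2): 8/8
  Flow on (0->4): 1/3
  Flow on (1->2): 1/6
  Flow on (1->3): 1/8
  Flow on (2->3): 2/2
  Flow on (2->5): 7/7
  Flow on (3->5): 3/9
  Flow on (4->5): 1/1
Maximum flow = 11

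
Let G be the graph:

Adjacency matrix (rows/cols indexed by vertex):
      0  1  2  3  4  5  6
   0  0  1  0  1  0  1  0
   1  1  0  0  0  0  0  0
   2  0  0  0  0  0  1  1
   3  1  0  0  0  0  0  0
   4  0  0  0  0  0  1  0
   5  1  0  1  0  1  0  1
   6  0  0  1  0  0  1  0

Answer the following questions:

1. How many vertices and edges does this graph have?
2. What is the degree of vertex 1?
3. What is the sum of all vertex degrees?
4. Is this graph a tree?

Count: 7 vertices, 7 edges.
Vertex 1 has neighbors [0], degree = 1.
Handshaking lemma: 2 * 7 = 14.
A tree on 7 vertices has 6 edges. This graph has 7 edges (1 extra). Not a tree.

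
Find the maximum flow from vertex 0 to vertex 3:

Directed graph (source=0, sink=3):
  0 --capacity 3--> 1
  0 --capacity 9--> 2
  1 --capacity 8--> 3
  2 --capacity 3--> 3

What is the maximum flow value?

Computing max flow:
  Flow on (0->1): 3/3
  Flow on (0->2): 3/9
  Flow on (1->3): 3/8
  Flow on (2->3): 3/3
Maximum flow = 6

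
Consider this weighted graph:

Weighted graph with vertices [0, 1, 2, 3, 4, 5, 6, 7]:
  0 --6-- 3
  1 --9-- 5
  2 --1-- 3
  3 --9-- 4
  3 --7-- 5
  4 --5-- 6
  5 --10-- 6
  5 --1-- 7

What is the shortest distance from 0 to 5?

Using Dijkstra's algorithm from vertex 0:
Shortest path: 0 -> 3 -> 5
Total weight: 6 + 7 = 13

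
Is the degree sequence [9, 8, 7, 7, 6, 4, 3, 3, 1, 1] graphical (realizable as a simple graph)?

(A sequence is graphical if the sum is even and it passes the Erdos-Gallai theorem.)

Sum of degrees = 49. Sum is odd, so the sequence is NOT graphical.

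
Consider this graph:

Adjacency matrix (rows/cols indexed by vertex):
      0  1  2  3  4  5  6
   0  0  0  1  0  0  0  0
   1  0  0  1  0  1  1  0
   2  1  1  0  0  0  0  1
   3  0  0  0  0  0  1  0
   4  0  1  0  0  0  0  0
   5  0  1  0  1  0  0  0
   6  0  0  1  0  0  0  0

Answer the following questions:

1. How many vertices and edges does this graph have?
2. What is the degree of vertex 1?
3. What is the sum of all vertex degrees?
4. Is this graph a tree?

Count: 7 vertices, 6 edges.
Vertex 1 has neighbors [2, 4, 5], degree = 3.
Handshaking lemma: 2 * 6 = 12.
A graph is a tree iff it is connected and has exactly n-1 edges. This graph is connected (all 7 vertices in one component) and has 7-1 = 6 edges. It is a tree.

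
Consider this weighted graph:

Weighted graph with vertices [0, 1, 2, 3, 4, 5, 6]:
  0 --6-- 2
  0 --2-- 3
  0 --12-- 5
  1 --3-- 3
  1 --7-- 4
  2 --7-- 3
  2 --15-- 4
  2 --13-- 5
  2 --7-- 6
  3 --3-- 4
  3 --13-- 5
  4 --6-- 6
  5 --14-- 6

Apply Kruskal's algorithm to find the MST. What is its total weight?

Applying Kruskal's algorithm (sort edges by weight, add if no cycle):
  Add (0,3) w=2
  Add (1,3) w=3
  Add (3,4) w=3
  Add (0,2) w=6
  Add (4,6) w=6
  Skip (1,4) w=7 (creates cycle)
  Skip (2,6) w=7 (creates cycle)
  Skip (2,3) w=7 (creates cycle)
  Add (0,5) w=12
  Skip (2,5) w=13 (creates cycle)
  Skip (3,5) w=13 (creates cycle)
  Skip (5,6) w=14 (creates cycle)
  Skip (2,4) w=15 (creates cycle)
MST weight = 32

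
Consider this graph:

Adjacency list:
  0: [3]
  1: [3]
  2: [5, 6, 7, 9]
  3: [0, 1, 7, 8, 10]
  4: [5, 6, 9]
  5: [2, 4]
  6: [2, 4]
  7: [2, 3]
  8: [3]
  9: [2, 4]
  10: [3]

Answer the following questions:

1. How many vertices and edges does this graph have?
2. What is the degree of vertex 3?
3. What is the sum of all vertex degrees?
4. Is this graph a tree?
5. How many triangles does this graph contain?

Count: 11 vertices, 12 edges.
Vertex 3 has neighbors [0, 1, 7, 8, 10], degree = 5.
Handshaking lemma: 2 * 12 = 24.
A tree on 11 vertices has 10 edges. This graph has 12 edges (2 extra). Not a tree.
Number of triangles = 0.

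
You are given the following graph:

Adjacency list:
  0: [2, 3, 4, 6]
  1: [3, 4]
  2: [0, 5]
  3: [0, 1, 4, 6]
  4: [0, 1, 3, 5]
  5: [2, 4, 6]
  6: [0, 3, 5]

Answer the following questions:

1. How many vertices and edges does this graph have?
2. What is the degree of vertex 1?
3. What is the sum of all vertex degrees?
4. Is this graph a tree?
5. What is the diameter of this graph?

Count: 7 vertices, 11 edges.
Vertex 1 has neighbors [3, 4], degree = 2.
Handshaking lemma: 2 * 11 = 22.
A tree on 7 vertices has 6 edges. This graph has 11 edges (5 extra). Not a tree.
Diameter (longest shortest path) = 3.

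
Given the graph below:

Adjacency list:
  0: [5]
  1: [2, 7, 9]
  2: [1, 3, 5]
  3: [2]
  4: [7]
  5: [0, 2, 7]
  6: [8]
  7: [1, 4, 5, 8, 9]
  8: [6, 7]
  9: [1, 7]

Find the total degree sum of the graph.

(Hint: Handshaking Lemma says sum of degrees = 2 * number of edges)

Count edges: 11 edges.
By Handshaking Lemma: sum of degrees = 2 * 11 = 22.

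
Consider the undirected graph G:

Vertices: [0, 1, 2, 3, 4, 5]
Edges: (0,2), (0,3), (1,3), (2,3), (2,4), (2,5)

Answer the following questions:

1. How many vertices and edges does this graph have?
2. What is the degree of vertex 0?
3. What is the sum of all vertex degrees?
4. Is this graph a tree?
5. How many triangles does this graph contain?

Count: 6 vertices, 6 edges.
Vertex 0 has neighbors [2, 3], degree = 2.
Handshaking lemma: 2 * 6 = 12.
A tree on 6 vertices has 5 edges. This graph has 6 edges (1 extra). Not a tree.
Number of triangles = 1.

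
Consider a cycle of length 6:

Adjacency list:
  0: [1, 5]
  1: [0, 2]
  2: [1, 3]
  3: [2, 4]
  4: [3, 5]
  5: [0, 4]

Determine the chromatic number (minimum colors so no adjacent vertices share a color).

This is an even cycle (C_6). Even cycles are bipartite.
Chromatic number = 2.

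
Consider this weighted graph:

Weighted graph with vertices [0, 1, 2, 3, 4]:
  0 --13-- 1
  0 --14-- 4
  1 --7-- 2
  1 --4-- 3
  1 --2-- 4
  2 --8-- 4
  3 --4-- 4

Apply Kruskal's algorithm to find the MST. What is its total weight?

Applying Kruskal's algorithm (sort edges by weight, add if no cycle):
  Add (1,4) w=2
  Add (1,3) w=4
  Skip (3,4) w=4 (creates cycle)
  Add (1,2) w=7
  Skip (2,4) w=8 (creates cycle)
  Add (0,1) w=13
  Skip (0,4) w=14 (creates cycle)
MST weight = 26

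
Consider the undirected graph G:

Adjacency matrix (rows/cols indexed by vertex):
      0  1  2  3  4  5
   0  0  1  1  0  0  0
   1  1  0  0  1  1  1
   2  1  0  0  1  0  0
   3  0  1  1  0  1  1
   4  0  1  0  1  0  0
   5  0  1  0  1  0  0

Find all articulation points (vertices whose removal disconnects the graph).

No articulation points. The graph is biconnected.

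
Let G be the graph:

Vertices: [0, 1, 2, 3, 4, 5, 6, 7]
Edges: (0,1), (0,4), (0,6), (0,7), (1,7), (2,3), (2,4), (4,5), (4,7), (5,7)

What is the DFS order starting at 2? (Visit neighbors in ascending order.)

DFS from vertex 2 (neighbors processed in ascending order):
Visit order: 2, 3, 4, 0, 1, 7, 5, 6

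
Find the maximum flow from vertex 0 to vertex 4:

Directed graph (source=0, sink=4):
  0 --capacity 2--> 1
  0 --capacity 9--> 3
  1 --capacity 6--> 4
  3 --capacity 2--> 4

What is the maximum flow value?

Computing max flow:
  Flow on (0->1): 2/2
  Flow on (0->3): 2/9
  Flow on (1->4): 2/6
  Flow on (3->4): 2/2
Maximum flow = 4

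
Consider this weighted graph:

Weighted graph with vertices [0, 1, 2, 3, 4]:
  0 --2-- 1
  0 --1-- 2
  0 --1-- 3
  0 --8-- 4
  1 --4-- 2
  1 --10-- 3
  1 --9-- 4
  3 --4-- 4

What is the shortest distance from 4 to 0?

Using Dijkstra's algorithm from vertex 4:
Shortest path: 4 -> 3 -> 0
Total weight: 4 + 1 = 5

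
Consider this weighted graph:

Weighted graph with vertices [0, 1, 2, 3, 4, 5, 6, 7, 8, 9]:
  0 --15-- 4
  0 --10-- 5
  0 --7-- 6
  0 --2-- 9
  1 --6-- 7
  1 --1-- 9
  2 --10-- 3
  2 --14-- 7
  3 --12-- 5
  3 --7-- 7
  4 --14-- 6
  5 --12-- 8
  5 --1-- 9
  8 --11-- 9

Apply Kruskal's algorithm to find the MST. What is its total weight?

Applying Kruskal's algorithm (sort edges by weight, add if no cycle):
  Add (1,9) w=1
  Add (5,9) w=1
  Add (0,9) w=2
  Add (1,7) w=6
  Add (0,6) w=7
  Add (3,7) w=7
  Skip (0,5) w=10 (creates cycle)
  Add (2,3) w=10
  Add (8,9) w=11
  Skip (3,5) w=12 (creates cycle)
  Skip (5,8) w=12 (creates cycle)
  Skip (2,7) w=14 (creates cycle)
  Add (4,6) w=14
  Skip (0,4) w=15 (creates cycle)
MST weight = 59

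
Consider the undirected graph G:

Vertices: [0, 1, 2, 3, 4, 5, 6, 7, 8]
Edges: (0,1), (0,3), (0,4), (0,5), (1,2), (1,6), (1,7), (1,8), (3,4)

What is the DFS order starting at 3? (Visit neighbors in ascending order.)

DFS from vertex 3 (neighbors processed in ascending order):
Visit order: 3, 0, 1, 2, 6, 7, 8, 4, 5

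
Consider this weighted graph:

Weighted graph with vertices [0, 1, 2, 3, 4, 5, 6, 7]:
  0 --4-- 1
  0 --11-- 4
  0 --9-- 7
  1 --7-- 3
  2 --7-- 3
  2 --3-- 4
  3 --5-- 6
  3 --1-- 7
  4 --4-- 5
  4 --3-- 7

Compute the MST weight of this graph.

Applying Kruskal's algorithm (sort edges by weight, add if no cycle):
  Add (3,7) w=1
  Add (2,4) w=3
  Add (4,7) w=3
  Add (0,1) w=4
  Add (4,5) w=4
  Add (3,6) w=5
  Add (1,3) w=7
  Skip (2,3) w=7 (creates cycle)
  Skip (0,7) w=9 (creates cycle)
  Skip (0,4) w=11 (creates cycle)
MST weight = 27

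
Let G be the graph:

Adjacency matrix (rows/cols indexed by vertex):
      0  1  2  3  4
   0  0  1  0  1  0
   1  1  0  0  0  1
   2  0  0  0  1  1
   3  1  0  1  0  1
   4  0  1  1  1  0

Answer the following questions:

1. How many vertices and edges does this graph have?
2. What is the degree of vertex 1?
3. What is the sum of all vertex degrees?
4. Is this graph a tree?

Count: 5 vertices, 6 edges.
Vertex 1 has neighbors [0, 4], degree = 2.
Handshaking lemma: 2 * 6 = 12.
A tree on 5 vertices has 4 edges. This graph has 6 edges (2 extra). Not a tree.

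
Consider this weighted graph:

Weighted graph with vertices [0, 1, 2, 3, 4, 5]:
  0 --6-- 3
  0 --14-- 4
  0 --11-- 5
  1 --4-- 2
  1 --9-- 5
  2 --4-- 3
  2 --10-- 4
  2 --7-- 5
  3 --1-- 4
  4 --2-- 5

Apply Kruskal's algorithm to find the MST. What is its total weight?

Applying Kruskal's algorithm (sort edges by weight, add if no cycle):
  Add (3,4) w=1
  Add (4,5) w=2
  Add (1,2) w=4
  Add (2,3) w=4
  Add (0,3) w=6
  Skip (2,5) w=7 (creates cycle)
  Skip (1,5) w=9 (creates cycle)
  Skip (2,4) w=10 (creates cycle)
  Skip (0,5) w=11 (creates cycle)
  Skip (0,4) w=14 (creates cycle)
MST weight = 17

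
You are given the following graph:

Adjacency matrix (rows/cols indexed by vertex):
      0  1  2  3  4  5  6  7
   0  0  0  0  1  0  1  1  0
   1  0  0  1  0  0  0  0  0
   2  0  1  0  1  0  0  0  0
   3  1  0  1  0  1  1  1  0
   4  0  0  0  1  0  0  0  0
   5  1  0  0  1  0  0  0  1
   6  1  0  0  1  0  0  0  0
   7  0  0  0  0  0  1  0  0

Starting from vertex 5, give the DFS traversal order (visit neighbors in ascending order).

DFS from vertex 5 (neighbors processed in ascending order):
Visit order: 5, 0, 3, 2, 1, 4, 6, 7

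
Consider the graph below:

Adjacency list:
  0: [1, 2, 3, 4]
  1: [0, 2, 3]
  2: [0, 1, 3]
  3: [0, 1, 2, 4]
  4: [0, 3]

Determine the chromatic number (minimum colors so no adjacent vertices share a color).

The graph has a maximum clique of size 4 (lower bound on chromatic number).
A valid 4-coloring: {0: 0, 1: 2, 2: 3, 3: 1, 4: 2}.
Chromatic number = 4.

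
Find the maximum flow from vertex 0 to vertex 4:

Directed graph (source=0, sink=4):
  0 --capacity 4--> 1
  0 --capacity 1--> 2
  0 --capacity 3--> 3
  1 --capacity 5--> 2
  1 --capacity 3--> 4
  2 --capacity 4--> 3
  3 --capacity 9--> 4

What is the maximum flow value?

Computing max flow:
  Flow on (0->1): 4/4
  Flow on (0->2): 1/1
  Flow on (0->3): 3/3
  Flow on (1->2): 1/5
  Flow on (1->4): 3/3
  Flow on (2->3): 2/4
  Flow on (3->4): 5/9
Maximum flow = 8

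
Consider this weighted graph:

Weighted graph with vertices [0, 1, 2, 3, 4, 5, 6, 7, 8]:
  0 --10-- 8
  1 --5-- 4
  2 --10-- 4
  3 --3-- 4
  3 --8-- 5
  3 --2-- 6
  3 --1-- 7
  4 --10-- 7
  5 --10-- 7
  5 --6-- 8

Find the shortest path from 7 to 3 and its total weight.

Using Dijkstra's algorithm from vertex 7:
Shortest path: 7 -> 3
Total weight: 1 = 1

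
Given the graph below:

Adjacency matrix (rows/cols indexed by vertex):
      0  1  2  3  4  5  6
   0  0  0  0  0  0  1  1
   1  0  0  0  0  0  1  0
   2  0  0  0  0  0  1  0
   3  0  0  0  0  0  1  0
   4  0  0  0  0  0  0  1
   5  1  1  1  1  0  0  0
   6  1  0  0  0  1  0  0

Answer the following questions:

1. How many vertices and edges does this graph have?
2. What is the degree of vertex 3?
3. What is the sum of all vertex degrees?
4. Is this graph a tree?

Count: 7 vertices, 6 edges.
Vertex 3 has neighbors [5], degree = 1.
Handshaking lemma: 2 * 6 = 12.
A graph is a tree iff it is connected and has exactly n-1 edges. This graph is connected (all 7 vertices in one component) and has 7-1 = 6 edges. It is a tree.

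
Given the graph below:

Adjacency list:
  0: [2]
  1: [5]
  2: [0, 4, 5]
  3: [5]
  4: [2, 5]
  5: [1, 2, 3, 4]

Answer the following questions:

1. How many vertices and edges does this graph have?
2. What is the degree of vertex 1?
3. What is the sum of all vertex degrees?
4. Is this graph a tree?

Count: 6 vertices, 6 edges.
Vertex 1 has neighbors [5], degree = 1.
Handshaking lemma: 2 * 6 = 12.
A tree on 6 vertices has 5 edges. This graph has 6 edges (1 extra). Not a tree.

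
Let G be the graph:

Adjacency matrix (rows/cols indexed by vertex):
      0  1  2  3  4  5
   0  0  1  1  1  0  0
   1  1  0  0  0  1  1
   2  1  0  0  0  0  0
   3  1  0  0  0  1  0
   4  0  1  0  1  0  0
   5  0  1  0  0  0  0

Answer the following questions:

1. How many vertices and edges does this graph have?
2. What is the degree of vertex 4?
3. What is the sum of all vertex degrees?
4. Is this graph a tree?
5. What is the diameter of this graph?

Count: 6 vertices, 6 edges.
Vertex 4 has neighbors [1, 3], degree = 2.
Handshaking lemma: 2 * 6 = 12.
A tree on 6 vertices has 5 edges. This graph has 6 edges (1 extra). Not a tree.
Diameter (longest shortest path) = 3.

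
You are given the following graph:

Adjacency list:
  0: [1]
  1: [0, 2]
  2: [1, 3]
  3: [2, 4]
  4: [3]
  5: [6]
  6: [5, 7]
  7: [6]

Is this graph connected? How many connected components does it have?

Checking connectivity: the graph has 2 connected component(s).
Components: [[0, 1, 2, 3, 4], [5, 6, 7]]. The graph is NOT connected.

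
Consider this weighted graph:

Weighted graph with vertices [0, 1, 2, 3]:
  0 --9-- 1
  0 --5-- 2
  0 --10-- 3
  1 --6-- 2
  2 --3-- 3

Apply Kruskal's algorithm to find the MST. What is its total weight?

Applying Kruskal's algorithm (sort edges by weight, add if no cycle):
  Add (2,3) w=3
  Add (0,2) w=5
  Add (1,2) w=6
  Skip (0,1) w=9 (creates cycle)
  Skip (0,3) w=10 (creates cycle)
MST weight = 14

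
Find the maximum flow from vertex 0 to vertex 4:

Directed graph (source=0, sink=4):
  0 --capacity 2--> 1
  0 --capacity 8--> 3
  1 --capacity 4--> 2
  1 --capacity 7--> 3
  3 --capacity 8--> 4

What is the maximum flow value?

Computing max flow:
  Flow on (0->3): 8/8
  Flow on (3->4): 8/8
Maximum flow = 8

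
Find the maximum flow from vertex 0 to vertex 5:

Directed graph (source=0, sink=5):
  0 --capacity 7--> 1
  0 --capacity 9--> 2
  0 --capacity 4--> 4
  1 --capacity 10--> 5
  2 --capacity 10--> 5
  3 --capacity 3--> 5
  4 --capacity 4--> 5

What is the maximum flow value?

Computing max flow:
  Flow on (0->1): 7/7
  Flow on (0->2): 9/9
  Flow on (0->4): 4/4
  Flow on (1->5): 7/10
  Flow on (2->5): 9/10
  Flow on (4->5): 4/4
Maximum flow = 20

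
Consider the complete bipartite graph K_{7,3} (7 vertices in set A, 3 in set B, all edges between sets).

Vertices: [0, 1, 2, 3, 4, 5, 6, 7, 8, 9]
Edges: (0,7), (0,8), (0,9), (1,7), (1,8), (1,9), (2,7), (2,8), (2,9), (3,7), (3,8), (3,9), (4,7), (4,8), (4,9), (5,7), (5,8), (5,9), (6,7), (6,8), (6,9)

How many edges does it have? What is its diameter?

K_{7,3} has 7 * 3 = 21 edges.
Any vertex reaches any opposite-side vertex in 1 step; same-side vertices reach in 2 steps via any opposite-side vertex.
Diameter = 2.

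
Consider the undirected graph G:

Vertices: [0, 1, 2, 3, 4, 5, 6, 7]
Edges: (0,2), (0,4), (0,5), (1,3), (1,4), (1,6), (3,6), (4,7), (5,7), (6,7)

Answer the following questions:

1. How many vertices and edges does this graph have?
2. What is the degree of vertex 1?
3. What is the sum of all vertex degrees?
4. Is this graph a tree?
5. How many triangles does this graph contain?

Count: 8 vertices, 10 edges.
Vertex 1 has neighbors [3, 4, 6], degree = 3.
Handshaking lemma: 2 * 10 = 20.
A tree on 8 vertices has 7 edges. This graph has 10 edges (3 extra). Not a tree.
Number of triangles = 1.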